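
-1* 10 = -10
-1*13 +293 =280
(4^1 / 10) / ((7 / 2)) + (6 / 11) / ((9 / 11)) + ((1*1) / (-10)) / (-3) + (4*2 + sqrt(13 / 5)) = sqrt(65) / 5 + 617 / 70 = 10.43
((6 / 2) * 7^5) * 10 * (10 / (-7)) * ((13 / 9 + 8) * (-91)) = 1857173500 / 3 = 619057833.33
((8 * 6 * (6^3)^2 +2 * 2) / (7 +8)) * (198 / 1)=29561294.40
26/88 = 13/44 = 0.30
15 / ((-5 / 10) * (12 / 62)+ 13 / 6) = 558 / 77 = 7.25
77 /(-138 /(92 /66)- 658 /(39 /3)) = -1001 /1945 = -0.51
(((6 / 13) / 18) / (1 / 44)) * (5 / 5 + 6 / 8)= 77 / 39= 1.97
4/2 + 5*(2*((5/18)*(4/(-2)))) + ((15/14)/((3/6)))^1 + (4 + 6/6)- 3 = 37/63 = 0.59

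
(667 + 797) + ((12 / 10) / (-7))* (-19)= 51354 / 35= 1467.26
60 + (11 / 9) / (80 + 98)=96131 / 1602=60.01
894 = 894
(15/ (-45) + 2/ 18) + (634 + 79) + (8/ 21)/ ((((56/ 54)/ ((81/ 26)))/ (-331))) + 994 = 7613266/ 5733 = 1327.97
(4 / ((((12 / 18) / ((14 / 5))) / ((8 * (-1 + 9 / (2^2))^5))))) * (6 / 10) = 7875 / 32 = 246.09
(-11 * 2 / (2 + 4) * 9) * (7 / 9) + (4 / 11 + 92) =66.70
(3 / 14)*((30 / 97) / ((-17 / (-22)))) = 990 / 11543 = 0.09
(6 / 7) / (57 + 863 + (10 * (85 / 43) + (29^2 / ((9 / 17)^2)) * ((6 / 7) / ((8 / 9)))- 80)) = 3096 / 13556587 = 0.00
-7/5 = -1.40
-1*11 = -11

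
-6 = -6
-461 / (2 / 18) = -4149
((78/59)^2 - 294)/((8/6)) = -1525995/6962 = -219.19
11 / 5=2.20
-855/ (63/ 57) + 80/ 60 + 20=-15797/ 21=-752.24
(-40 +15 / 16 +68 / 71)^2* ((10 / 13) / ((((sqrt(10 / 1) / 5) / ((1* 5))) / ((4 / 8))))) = 46844109225* sqrt(10) / 33552896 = 4414.94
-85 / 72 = -1.18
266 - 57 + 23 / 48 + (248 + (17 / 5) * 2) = 464.28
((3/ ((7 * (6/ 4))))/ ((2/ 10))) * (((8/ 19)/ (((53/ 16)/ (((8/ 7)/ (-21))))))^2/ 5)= 2097152/ 153388093887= 0.00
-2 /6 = -1 /3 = -0.33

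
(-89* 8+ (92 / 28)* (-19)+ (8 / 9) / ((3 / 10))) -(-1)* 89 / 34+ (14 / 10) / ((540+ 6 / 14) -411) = -1865056678 / 2425815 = -768.84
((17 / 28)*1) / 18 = 17 / 504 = 0.03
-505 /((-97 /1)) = 505 /97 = 5.21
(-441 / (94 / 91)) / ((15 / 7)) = -93639 / 470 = -199.23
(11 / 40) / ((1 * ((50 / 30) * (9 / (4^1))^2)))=22 / 675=0.03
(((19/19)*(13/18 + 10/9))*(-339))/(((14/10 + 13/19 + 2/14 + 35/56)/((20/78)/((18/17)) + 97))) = -112853362160/5325723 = -21190.24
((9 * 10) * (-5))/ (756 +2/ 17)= -3825/ 6427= -0.60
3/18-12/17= -55/102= -0.54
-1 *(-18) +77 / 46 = 905 / 46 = 19.67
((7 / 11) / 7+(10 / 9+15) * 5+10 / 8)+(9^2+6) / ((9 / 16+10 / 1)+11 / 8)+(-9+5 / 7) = 42831983 / 529452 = 80.90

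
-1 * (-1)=1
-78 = -78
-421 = -421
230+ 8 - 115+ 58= 181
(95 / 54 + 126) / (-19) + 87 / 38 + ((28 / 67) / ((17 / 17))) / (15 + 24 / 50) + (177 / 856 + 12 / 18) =-4471288807 / 1265127768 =-3.53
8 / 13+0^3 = 8 / 13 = 0.62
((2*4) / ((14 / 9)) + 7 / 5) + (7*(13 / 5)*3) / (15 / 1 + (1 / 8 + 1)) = 14943 / 1505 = 9.93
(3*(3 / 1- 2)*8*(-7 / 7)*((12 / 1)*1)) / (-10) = 144 / 5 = 28.80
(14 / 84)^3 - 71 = -15335 / 216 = -71.00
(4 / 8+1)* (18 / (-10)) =-27 / 10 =-2.70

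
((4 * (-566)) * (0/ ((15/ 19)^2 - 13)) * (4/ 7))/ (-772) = 0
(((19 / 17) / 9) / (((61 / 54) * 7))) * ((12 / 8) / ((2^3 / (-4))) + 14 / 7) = 285 / 14518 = 0.02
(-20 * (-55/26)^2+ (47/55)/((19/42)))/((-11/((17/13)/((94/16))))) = 2104194584/1186962205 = 1.77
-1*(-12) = 12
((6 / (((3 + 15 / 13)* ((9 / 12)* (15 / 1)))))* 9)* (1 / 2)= 26 / 45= 0.58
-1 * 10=-10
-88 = -88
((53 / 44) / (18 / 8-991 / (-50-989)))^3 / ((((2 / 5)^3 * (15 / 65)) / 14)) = 15195522704704433 / 301628796201084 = 50.38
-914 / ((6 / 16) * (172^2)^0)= -7312 / 3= -2437.33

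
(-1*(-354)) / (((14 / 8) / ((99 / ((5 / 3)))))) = 420552 / 35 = 12015.77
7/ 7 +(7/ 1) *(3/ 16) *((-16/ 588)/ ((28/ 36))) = 187/ 196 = 0.95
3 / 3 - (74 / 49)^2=-3075 / 2401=-1.28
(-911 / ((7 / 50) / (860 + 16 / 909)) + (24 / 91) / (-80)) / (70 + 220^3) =-4629168156727 / 8807977023300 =-0.53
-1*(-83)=83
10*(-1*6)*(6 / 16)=-45 / 2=-22.50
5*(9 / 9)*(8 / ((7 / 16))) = 640 / 7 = 91.43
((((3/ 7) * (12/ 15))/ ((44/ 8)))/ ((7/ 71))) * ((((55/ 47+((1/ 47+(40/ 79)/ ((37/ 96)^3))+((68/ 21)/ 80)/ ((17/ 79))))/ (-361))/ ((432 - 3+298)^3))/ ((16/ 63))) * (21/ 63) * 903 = -2017218370601997/ 36523180666936858589800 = -0.00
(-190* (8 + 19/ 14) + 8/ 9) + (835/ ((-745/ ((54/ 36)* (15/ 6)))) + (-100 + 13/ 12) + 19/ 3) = -35177869/ 18774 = -1873.75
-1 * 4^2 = -16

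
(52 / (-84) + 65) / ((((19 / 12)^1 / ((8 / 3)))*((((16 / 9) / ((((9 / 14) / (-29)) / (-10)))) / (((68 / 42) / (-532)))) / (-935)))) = 9670518 / 25136069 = 0.38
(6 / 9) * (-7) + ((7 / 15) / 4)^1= -91 / 20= -4.55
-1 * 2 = -2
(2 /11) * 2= 4 /11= 0.36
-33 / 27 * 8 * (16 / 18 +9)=-7832 / 81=-96.69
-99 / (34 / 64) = -3168 / 17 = -186.35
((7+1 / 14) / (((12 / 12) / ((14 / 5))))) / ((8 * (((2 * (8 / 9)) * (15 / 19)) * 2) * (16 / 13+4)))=73359 / 435200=0.17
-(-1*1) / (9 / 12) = 4 / 3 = 1.33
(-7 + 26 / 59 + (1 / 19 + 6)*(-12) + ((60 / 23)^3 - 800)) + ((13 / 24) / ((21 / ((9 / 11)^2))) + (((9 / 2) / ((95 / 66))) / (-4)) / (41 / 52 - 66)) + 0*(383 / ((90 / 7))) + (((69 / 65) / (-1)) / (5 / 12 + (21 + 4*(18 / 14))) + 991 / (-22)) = -1791184805369382996351 / 1975947487505151160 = -906.49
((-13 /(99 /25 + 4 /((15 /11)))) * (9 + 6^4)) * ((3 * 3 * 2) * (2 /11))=-45805500 /5687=-8054.42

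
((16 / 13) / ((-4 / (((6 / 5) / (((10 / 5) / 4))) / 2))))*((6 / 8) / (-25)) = 18 / 1625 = 0.01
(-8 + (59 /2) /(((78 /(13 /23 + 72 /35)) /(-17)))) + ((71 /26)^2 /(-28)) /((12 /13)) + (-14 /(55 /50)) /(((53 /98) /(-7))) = 54503837737 /390470080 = 139.59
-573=-573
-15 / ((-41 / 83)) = 1245 / 41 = 30.37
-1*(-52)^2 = -2704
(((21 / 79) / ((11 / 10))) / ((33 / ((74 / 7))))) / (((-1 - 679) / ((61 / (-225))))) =2257 / 73126350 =0.00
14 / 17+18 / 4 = 181 / 34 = 5.32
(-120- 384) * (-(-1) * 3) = -1512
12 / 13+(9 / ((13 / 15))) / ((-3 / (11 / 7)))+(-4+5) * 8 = 317 / 91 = 3.48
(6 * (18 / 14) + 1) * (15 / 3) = 305 / 7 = 43.57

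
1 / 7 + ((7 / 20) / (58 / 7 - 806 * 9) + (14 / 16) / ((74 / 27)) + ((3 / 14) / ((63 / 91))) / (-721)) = 262340579167 / 568284124800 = 0.46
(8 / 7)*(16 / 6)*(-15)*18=-5760 / 7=-822.86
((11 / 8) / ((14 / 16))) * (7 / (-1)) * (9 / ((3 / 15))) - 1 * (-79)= -416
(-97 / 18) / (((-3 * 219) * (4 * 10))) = 97 / 473040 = 0.00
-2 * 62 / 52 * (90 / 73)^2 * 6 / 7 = -1506600 / 484939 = -3.11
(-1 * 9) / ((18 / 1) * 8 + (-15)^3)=1 / 359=0.00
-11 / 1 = -11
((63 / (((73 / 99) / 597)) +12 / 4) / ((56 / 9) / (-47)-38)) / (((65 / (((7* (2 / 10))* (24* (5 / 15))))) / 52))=-176414390208 / 14718625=-11985.79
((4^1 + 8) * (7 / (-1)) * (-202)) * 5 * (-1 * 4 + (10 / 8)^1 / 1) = -233310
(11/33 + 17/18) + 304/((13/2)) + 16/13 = 887/18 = 49.28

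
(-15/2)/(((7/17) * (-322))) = 255/4508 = 0.06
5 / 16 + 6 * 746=71621 / 16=4476.31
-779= -779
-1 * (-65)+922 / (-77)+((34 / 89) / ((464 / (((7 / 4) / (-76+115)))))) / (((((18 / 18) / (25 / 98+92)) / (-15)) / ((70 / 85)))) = 4380419983 / 82674592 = 52.98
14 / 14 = 1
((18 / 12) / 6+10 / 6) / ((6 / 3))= 23 / 24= 0.96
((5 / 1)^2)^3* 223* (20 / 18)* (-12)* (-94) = 13101250000 / 3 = 4367083333.33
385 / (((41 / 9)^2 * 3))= 6.18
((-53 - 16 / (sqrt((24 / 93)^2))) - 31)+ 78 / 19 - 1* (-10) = -2506 / 19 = -131.89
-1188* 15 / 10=-1782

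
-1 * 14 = -14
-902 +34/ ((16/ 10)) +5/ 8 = -7041/ 8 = -880.12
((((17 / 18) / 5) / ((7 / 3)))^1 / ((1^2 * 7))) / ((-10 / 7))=-17 / 2100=-0.01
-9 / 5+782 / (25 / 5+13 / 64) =247243 / 1665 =148.49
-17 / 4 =-4.25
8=8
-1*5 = -5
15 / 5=3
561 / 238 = 33 / 14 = 2.36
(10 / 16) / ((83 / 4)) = 5 / 166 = 0.03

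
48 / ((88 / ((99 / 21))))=18 / 7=2.57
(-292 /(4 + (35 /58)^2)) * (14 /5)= -13752032 /73405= -187.34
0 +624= 624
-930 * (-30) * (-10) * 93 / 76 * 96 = -622728000 / 19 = -32775157.89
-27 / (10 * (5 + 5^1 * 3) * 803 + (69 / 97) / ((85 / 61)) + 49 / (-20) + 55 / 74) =-6589404 / 39194459249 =-0.00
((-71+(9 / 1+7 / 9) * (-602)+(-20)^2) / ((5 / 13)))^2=16910141521 / 81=208767179.27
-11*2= -22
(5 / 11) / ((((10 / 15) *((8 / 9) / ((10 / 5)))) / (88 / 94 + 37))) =240705 / 4136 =58.20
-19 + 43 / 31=-546 / 31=-17.61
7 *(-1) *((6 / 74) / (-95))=21 / 3515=0.01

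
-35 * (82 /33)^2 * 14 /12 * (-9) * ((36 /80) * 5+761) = 1257362785 /726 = 1731904.66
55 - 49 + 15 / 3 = 11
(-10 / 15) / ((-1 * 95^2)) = 2 / 27075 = 0.00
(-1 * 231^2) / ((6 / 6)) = -53361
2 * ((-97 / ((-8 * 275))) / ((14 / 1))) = 97 / 15400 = 0.01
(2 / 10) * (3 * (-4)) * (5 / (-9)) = 4 / 3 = 1.33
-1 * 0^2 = 0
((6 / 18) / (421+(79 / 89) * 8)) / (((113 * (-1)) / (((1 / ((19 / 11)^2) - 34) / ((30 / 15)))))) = 360539 / 3108508186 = 0.00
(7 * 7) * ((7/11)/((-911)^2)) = 343/9129131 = 0.00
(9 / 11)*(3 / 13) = 27 / 143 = 0.19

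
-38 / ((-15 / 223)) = 8474 / 15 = 564.93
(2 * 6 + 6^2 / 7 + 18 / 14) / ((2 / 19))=2451 / 14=175.07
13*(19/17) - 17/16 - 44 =-8305/272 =-30.53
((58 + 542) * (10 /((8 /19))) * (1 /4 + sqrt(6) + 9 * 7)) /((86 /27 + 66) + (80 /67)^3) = 13207.09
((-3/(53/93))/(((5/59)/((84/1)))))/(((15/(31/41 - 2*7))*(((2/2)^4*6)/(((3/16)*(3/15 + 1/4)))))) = 563114349/8692000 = 64.79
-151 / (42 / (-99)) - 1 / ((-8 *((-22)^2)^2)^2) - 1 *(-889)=30605811195486201 / 24584391344128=1244.93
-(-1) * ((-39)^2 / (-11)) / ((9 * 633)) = -169 / 6963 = -0.02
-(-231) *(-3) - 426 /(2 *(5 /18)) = -7299 /5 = -1459.80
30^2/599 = 900/599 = 1.50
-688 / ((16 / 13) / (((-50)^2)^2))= -3493750000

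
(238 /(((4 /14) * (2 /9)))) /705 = 2499 /470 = 5.32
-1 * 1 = -1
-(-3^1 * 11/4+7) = 5/4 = 1.25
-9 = -9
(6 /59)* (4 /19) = 24 /1121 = 0.02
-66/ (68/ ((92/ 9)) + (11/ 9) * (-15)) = 2277/ 403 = 5.65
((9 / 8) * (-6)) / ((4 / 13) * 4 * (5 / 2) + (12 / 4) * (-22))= 351 / 3272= 0.11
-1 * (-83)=83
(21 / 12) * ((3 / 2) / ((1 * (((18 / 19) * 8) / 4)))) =133 / 96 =1.39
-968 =-968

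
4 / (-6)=-2 / 3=-0.67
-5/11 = -0.45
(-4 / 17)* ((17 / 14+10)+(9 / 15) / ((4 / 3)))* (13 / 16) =-21229 / 9520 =-2.23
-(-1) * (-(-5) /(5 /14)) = 14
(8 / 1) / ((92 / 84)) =168 / 23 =7.30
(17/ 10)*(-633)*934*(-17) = 85431579/ 5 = 17086315.80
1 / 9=0.11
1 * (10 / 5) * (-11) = -22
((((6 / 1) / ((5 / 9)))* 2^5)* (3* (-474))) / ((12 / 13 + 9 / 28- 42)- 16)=8658.95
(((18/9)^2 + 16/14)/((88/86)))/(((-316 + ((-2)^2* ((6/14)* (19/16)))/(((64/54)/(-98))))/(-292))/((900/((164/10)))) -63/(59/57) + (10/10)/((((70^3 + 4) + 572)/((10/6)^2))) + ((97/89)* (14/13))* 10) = -15902055199547712000/155341426683808018577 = -0.10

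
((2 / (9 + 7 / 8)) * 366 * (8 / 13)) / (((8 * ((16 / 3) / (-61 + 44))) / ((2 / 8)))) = -9333 / 2054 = -4.54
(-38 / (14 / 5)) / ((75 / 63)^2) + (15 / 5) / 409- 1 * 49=-2994323 / 51125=-58.57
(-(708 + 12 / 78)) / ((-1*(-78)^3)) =-4603 / 3084588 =-0.00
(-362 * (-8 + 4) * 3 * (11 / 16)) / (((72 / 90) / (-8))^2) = 298650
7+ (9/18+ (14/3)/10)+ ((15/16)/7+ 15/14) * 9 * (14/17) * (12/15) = 3854/255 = 15.11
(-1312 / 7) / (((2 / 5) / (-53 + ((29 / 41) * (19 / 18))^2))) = 571250620 / 23247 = 24573.09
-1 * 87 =-87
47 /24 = 1.96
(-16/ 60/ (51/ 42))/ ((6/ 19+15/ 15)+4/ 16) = -608/ 4335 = -0.14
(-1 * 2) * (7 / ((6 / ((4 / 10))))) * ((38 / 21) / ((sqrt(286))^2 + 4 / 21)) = -266 / 45075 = -0.01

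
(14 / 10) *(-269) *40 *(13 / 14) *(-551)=7707388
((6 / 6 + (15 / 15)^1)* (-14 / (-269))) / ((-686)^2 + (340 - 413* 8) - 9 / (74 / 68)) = 518 / 2327129491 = 0.00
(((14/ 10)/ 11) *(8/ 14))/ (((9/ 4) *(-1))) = -16/ 495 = -0.03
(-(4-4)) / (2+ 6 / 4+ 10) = 0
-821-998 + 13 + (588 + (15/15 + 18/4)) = -2425/2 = -1212.50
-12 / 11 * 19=-228 / 11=-20.73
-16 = -16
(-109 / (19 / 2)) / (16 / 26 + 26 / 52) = -5668 / 551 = -10.29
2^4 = 16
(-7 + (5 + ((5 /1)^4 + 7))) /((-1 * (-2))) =315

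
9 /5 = 1.80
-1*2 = -2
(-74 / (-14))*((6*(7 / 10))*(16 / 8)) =222 / 5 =44.40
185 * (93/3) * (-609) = -3492615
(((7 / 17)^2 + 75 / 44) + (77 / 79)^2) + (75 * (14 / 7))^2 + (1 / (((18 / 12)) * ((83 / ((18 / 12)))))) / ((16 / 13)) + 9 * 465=703163163607747 / 26347704592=26687.83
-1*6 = -6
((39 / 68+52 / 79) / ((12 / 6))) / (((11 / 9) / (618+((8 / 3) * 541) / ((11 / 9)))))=589038723 / 650012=906.20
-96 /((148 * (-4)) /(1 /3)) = 2 /37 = 0.05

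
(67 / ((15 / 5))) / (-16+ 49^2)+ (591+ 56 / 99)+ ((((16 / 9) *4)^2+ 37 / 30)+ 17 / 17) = 304293799 / 472230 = 644.38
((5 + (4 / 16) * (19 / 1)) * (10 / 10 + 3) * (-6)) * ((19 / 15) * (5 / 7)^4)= -185250 / 2401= -77.16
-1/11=-0.09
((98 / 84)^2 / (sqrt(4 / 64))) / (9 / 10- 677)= -490 / 60849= -0.01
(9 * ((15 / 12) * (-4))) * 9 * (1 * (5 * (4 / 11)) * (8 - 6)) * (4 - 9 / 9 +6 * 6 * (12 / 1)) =-7047000 / 11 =-640636.36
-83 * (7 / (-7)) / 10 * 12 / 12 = 83 / 10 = 8.30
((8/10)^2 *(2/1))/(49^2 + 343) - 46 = -394446/8575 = -46.00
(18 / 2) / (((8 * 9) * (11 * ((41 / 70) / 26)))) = 455 / 902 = 0.50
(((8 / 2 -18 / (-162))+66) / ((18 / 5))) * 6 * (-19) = -59945 / 27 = -2220.19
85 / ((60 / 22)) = 187 / 6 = 31.17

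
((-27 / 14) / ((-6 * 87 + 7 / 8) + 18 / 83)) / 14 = 4482 / 16948267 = 0.00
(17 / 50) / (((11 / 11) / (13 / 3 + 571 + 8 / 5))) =73559 / 375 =196.16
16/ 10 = 8/ 5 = 1.60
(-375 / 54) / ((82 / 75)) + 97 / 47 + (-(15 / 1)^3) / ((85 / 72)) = -2863.11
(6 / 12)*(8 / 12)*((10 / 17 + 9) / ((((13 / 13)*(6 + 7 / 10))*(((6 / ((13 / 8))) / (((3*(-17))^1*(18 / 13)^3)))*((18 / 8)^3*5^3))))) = -10432 / 849225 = -0.01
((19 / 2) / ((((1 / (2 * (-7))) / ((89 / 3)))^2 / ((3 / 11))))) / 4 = 7374451 / 66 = 111734.11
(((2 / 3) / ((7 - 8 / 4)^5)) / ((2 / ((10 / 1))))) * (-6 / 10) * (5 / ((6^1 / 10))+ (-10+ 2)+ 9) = -56 / 9375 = -0.01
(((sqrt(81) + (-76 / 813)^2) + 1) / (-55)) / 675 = -601406 / 2230770375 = -0.00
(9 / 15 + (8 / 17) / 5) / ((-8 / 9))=-531 / 680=-0.78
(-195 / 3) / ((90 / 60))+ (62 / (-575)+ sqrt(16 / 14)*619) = -74936 / 1725+ 1238*sqrt(14) / 7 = 618.30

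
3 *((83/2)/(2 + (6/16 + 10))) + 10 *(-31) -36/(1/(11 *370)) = -4845058/33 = -146819.94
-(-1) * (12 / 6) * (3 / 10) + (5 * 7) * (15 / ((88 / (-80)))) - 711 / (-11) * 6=-4887 / 55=-88.85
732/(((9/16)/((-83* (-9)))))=972096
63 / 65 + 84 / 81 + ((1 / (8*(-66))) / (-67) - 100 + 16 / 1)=-1696856423 / 20694960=-81.99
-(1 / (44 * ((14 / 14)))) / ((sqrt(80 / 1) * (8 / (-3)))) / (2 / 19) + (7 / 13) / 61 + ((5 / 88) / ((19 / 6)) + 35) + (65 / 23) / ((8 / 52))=57 * sqrt(5) / 14080 + 814176851 / 15247804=53.41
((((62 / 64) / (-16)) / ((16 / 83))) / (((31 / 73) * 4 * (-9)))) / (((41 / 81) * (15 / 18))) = 163593 / 3358720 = 0.05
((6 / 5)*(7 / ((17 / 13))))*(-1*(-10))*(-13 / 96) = -1183 / 136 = -8.70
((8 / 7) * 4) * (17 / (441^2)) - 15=-20419961 / 1361367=-15.00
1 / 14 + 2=29 / 14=2.07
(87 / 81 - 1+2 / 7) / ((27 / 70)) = 680 / 729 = 0.93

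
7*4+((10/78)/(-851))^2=30842272213/1101509721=28.00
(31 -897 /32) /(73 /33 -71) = -627 /14528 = -0.04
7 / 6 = 1.17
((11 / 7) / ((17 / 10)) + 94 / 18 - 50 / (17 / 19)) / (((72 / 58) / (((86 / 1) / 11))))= -66423949 / 212058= -313.23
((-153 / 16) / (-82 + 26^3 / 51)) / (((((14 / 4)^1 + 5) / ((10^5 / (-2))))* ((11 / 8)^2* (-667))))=-91800000 / 540494779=-0.17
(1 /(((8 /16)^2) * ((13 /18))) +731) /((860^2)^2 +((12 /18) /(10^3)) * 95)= 2872500 /2133331824000247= 0.00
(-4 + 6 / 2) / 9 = -1 / 9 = -0.11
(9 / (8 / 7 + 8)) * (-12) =-189 / 16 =-11.81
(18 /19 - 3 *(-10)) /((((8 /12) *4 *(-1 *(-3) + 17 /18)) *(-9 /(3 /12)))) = -441 /5396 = -0.08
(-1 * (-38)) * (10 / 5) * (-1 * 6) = -456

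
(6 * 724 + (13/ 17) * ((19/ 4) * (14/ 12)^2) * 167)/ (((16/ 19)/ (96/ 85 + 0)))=240450947/ 34680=6933.42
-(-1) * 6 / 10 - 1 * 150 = -747 / 5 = -149.40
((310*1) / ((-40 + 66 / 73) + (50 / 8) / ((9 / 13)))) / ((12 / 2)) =-4380 / 2549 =-1.72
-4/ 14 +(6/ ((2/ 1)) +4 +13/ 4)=279/ 28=9.96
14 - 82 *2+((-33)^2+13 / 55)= 51658 / 55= 939.24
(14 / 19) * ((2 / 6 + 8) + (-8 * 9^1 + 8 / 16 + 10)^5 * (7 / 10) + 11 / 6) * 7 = -1524710263853 / 480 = -3176479716.36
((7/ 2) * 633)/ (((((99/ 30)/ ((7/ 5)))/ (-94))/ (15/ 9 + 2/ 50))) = -124398848/ 825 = -150786.48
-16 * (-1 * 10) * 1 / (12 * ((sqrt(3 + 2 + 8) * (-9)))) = -40 * sqrt(13) / 351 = -0.41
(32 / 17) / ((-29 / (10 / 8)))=-40 / 493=-0.08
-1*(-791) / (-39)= -791 / 39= -20.28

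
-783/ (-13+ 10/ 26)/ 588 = 3393/ 32144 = 0.11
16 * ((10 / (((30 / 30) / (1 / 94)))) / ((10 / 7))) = 56 / 47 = 1.19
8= 8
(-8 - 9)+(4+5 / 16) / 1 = -203 / 16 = -12.69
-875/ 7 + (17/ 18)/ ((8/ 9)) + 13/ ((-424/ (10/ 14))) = -735823/ 5936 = -123.96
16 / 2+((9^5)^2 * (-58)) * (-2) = 404466990524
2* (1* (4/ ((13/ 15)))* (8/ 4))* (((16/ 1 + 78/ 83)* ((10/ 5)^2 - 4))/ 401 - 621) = -149040/ 13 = -11464.62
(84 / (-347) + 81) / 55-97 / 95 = 162188 / 362615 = 0.45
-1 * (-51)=51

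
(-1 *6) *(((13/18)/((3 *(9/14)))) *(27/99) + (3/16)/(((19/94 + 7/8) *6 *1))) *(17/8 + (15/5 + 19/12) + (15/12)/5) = -5.48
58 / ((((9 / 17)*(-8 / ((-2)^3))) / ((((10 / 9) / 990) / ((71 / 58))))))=57188 / 569349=0.10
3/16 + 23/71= 581/1136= 0.51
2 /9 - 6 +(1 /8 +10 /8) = -317 /72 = -4.40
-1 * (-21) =21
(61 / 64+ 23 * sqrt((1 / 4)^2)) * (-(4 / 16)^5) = -429 / 65536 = -0.01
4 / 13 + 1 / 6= 37 / 78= 0.47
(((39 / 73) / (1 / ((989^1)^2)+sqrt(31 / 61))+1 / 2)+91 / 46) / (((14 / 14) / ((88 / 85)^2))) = 48157492684105376* sqrt(1891) / 2607091786344839875+159278985764811637472 / 59963111085931317125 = 3.46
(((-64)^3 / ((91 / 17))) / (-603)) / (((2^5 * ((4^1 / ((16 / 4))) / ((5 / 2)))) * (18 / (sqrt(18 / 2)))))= 174080 / 164619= 1.06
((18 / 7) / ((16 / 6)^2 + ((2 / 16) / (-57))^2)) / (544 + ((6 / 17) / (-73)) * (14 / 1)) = 1161218592 / 1746715334245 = 0.00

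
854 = 854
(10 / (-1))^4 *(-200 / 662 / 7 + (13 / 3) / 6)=141605000 / 20853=6790.63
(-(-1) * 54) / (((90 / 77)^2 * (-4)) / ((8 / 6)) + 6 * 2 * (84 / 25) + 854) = 4002075 / 65976541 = 0.06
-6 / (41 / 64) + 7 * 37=10235 / 41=249.63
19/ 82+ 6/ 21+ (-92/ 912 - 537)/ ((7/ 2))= -2501945/ 16359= -152.94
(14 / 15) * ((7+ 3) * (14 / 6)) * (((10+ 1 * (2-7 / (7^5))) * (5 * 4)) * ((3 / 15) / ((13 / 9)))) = 460976 / 637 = 723.67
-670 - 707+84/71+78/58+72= -2681790/2059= -1302.47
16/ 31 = 0.52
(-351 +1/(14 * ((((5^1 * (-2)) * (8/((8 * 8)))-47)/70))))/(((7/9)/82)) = -50009094/1351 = -37016.35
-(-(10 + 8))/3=6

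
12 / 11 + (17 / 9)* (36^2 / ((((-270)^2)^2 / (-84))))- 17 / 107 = 13494596623 / 14479306875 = 0.93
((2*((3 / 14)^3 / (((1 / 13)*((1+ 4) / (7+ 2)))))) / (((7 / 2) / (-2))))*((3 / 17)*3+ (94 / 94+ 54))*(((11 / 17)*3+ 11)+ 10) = -232603488 / 693889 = -335.22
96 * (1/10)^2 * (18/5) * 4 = 1728/125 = 13.82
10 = 10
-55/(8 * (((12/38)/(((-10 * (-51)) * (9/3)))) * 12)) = -88825/32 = -2775.78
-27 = -27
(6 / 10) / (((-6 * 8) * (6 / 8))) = -0.02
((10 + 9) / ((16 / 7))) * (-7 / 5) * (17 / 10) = -15827 / 800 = -19.78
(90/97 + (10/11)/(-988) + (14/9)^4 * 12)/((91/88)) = 328258002388/4768248303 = 68.84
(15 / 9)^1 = 5 / 3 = 1.67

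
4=4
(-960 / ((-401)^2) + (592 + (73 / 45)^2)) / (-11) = -193623203329 / 3581842275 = -54.06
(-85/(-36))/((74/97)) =3.09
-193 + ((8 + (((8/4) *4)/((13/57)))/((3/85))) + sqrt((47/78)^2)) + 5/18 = 94738/117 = 809.73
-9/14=-0.64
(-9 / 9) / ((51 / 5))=-5 / 51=-0.10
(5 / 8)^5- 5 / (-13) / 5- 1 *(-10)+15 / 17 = 80054721 / 7241728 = 11.05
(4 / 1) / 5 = 4 / 5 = 0.80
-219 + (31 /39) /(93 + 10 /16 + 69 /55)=-356547487 /1628133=-218.99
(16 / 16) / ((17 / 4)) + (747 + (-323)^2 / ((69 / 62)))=110839273 / 1173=94492.13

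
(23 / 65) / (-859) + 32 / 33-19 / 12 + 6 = 13231883 / 2456740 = 5.39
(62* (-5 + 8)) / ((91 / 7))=186 / 13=14.31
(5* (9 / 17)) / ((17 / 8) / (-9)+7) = 3240 / 8279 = 0.39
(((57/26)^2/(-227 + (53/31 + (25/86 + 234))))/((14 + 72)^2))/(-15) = -33573/6974866600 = -0.00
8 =8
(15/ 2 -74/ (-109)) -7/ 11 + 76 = 200335/ 2398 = 83.54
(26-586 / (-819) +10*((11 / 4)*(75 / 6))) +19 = 1275889 / 3276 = 389.47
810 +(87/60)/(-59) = 955771/1180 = 809.98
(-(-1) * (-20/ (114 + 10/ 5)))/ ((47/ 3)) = -15/ 1363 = -0.01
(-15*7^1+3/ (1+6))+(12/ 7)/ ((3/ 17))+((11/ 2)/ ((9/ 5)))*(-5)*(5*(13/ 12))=-268549/ 1512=-177.61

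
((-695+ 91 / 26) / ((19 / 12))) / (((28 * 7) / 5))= -20745 / 1862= -11.14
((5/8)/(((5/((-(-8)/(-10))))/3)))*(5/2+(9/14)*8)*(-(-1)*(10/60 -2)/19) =1177/5320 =0.22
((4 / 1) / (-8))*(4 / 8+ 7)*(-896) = 3360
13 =13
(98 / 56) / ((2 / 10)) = 35 / 4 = 8.75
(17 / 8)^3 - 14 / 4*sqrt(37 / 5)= 4913 / 512 - 7*sqrt(185) / 10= 0.07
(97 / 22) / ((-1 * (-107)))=97 / 2354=0.04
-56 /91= -8 /13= -0.62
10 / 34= 5 / 17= 0.29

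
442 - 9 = 433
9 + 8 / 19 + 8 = 331 / 19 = 17.42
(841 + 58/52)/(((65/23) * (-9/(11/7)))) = -1107887/21294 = -52.03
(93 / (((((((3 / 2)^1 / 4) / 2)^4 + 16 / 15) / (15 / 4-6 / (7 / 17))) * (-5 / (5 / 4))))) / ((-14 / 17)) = -14716200960 / 51439759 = -286.09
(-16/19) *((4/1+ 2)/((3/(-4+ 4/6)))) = 320/57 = 5.61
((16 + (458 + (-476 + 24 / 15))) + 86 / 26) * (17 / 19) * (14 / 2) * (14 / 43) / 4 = 157437 / 106210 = 1.48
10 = 10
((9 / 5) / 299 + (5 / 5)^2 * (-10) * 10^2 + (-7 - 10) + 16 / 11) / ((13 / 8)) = -133604368 / 213785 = -624.95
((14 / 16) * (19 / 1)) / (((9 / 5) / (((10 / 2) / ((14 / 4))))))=475 / 36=13.19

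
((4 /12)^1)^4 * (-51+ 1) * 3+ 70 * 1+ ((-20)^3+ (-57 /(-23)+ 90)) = -4868251 /621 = -7839.37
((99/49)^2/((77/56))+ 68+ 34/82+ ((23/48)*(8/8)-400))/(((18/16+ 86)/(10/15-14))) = 31010090260/617520393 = 50.22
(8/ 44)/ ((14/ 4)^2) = 8/ 539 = 0.01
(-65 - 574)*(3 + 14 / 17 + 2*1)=-63261 / 17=-3721.24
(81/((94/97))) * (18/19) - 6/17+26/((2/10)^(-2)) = 30313781/379525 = 79.87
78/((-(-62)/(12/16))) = 0.94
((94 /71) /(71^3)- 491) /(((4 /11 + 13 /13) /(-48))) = 2195975808752 /127058405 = 17283.20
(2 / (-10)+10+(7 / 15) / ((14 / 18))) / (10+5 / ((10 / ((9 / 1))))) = 104 / 145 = 0.72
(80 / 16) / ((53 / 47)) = 235 / 53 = 4.43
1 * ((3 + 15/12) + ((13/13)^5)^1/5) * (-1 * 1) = -89/20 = -4.45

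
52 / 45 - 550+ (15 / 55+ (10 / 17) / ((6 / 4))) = -4612931 / 8415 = -548.18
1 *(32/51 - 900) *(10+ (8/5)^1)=-2660344/255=-10432.72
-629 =-629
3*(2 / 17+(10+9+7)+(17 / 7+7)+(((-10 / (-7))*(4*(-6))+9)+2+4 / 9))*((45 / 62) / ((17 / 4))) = 408210 / 62713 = 6.51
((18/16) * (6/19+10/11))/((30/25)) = 240/209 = 1.15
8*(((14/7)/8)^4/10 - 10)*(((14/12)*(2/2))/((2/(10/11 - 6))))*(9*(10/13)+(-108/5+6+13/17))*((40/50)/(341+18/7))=-25589178517/5846555000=-4.38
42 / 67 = 0.63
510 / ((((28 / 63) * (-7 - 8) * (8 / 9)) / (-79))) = 108783 / 16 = 6798.94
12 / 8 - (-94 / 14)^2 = -4271 / 98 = -43.58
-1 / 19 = -0.05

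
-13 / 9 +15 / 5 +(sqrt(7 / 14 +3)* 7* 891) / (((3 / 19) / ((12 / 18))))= 14 / 9 +13167* sqrt(14)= 49267.96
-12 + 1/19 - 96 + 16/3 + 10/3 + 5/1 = -5374/57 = -94.28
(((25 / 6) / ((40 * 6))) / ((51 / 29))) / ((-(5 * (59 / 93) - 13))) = 4495 / 4474944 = 0.00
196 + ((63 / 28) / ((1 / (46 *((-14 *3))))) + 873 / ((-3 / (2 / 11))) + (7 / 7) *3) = -46210 / 11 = -4200.91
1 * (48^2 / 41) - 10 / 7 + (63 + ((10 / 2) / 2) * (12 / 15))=34373 / 287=119.77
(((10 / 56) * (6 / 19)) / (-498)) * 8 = -10 / 11039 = -0.00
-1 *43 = -43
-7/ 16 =-0.44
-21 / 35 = -3 / 5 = -0.60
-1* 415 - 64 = -479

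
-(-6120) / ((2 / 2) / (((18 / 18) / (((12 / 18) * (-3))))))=-3060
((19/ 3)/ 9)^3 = 6859/ 19683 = 0.35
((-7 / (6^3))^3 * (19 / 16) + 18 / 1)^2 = 8423751216372944761 / 25999348907114496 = 324.00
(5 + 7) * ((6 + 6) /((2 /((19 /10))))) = 684 /5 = 136.80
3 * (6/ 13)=18/ 13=1.38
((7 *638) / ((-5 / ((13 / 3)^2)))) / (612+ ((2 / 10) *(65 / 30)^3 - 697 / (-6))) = -18114096 / 788617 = -22.97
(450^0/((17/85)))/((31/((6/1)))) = 30/31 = 0.97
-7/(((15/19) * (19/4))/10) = -56/3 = -18.67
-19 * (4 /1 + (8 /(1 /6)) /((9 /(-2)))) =380 /3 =126.67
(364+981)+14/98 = 9416/7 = 1345.14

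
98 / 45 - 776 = -773.82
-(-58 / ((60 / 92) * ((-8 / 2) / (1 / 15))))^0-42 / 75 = -39 / 25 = -1.56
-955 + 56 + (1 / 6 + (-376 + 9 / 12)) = -15289 / 12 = -1274.08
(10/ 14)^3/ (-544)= -125/ 186592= -0.00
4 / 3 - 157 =-467 / 3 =-155.67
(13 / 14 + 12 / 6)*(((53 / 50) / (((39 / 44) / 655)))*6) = 6262586 / 455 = 13763.93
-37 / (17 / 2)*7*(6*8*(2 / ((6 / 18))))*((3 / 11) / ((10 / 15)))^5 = -275286438 / 2737867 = -100.55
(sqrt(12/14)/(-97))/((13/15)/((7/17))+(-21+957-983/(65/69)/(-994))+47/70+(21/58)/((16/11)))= -2569632*sqrt(42)/1640224011233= -0.00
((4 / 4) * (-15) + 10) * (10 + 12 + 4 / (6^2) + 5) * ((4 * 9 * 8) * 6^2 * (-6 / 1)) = 8432640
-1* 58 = -58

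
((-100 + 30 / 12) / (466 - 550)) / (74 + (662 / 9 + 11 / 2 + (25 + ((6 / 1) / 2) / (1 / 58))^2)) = 585 / 20036044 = 0.00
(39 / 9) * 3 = 13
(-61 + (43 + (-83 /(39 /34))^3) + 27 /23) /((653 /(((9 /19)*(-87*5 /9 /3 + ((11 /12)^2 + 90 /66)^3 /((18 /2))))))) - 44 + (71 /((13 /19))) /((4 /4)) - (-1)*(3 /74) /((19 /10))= 10356942142736817080596069 /2489176516849647685632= 4160.79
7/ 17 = 0.41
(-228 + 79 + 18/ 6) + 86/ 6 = -395/ 3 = -131.67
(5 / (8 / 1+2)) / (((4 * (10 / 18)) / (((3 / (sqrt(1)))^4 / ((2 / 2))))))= 729 / 40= 18.22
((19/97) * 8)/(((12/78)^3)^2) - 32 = 91684539/776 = 118150.18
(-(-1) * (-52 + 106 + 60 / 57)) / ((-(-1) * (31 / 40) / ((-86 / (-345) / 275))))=719648 / 11176275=0.06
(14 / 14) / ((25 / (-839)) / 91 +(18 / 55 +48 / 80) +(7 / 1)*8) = 4199195 / 239047344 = 0.02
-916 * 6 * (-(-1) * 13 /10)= -35724 /5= -7144.80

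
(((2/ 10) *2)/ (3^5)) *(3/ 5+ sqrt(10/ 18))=2/ 2025+ 2 *sqrt(5)/ 3645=0.00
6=6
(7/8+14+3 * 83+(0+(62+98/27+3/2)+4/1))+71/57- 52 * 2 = 953155/4104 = 232.25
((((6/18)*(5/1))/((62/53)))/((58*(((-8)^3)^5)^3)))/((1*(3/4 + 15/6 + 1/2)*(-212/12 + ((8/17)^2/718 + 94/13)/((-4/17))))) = 4204967/1353232607272041530156429105203488187047915502436352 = 0.00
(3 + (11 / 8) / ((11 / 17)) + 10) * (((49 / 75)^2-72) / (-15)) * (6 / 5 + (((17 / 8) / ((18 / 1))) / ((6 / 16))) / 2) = 35707713107 / 364500000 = 97.96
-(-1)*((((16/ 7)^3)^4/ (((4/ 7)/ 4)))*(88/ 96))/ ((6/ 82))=31736303624126464/ 17795940687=1783345.10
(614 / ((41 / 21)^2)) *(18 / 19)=152.60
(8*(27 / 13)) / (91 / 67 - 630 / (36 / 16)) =-0.06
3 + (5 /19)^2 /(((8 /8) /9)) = 1308 /361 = 3.62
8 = 8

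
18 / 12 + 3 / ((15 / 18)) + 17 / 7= 7.53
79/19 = 4.16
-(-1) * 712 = 712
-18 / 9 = -2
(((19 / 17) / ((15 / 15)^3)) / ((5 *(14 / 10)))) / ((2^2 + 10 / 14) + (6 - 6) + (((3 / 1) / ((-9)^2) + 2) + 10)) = 0.01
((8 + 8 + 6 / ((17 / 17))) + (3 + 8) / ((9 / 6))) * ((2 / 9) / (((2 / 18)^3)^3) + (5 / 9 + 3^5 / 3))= 2525410024.30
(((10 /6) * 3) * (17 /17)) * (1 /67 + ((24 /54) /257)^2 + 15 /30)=1845750025 /716895846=2.57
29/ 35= 0.83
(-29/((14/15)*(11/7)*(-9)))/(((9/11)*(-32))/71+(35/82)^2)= -34611790/2939361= -11.78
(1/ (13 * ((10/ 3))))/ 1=0.02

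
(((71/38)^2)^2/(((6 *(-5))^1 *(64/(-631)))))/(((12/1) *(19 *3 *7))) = 16034770711/19168571842560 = 0.00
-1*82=-82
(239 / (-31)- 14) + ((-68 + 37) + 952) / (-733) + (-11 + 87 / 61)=-45103692 / 1386103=-32.54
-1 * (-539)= 539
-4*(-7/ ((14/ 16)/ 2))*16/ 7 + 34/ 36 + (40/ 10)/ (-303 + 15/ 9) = 1048037/ 7119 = 147.22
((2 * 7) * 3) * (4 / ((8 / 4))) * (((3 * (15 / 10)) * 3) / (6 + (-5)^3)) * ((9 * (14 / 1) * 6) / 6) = -20412 / 17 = -1200.71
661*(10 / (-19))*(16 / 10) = -10576 / 19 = -556.63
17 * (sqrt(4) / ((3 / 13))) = 442 / 3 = 147.33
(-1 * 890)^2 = 792100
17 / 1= 17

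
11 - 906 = -895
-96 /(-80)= 6 /5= 1.20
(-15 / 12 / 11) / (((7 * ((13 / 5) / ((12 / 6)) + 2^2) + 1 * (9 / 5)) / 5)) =-125 / 8558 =-0.01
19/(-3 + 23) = 19/20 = 0.95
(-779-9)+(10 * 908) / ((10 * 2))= -334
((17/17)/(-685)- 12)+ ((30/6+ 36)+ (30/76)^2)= 28837741/989140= 29.15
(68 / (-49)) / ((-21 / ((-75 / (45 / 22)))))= -7480 / 3087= -2.42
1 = 1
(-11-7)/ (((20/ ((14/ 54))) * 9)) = -7/ 270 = -0.03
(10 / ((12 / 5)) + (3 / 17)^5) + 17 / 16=356395771 / 68153136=5.23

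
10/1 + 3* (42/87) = 332/29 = 11.45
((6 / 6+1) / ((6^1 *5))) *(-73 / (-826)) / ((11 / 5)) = 0.00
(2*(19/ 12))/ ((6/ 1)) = 19/ 36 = 0.53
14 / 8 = 7 / 4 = 1.75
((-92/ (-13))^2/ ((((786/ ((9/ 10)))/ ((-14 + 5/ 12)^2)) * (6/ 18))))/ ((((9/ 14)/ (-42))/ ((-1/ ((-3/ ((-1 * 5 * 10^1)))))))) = 6886950490/ 199251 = 34564.20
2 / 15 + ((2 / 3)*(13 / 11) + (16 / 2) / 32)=773 / 660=1.17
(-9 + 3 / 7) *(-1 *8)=480 / 7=68.57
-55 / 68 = -0.81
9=9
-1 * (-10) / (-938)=-5 / 469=-0.01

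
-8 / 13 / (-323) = 8 / 4199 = 0.00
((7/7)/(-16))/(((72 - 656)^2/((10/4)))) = -5/10913792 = -0.00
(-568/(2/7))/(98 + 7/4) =-1136/57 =-19.93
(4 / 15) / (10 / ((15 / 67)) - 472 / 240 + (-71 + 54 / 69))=-184 / 18987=-0.01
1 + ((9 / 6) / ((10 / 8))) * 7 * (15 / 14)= 10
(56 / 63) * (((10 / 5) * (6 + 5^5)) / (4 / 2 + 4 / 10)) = 62620 / 27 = 2319.26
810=810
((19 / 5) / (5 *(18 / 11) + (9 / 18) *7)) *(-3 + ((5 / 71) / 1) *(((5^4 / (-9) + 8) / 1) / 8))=-3783109 / 3284460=-1.15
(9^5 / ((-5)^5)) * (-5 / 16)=59049 / 10000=5.90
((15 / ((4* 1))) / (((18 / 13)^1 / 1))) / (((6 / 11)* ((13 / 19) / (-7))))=-7315 / 144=-50.80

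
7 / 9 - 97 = -866 / 9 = -96.22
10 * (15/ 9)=50/ 3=16.67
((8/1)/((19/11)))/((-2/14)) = -616/19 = -32.42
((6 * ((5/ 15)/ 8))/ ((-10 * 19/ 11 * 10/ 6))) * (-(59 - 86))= -0.23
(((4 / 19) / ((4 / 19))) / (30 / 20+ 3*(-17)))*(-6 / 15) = 4 / 495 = 0.01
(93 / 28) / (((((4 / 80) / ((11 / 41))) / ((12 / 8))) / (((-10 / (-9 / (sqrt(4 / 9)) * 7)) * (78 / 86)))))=2.57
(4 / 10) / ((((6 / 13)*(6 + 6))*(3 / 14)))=91 / 270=0.34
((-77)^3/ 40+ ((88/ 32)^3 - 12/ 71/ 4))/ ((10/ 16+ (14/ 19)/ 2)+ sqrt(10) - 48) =10382327871 * sqrt(10)/ 2004566075+ 780860343561/ 3207305720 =259.84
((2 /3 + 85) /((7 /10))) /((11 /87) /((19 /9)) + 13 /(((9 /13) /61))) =2124105 /19881946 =0.11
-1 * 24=-24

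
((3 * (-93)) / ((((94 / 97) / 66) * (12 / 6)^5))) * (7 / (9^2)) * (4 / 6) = -231539 / 6768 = -34.21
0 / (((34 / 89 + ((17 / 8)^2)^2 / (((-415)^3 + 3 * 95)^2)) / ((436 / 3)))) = 0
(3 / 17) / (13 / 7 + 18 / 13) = 273 / 5015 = 0.05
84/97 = 0.87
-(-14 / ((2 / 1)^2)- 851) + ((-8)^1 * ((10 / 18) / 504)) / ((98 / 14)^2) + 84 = 938.50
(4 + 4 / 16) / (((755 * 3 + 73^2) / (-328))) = -697 / 3797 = -0.18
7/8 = 0.88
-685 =-685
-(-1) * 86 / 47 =86 / 47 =1.83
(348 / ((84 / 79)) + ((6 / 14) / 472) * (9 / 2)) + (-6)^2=2400619 / 6608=363.29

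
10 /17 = 0.59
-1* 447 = -447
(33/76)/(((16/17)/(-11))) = -6171/1216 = -5.07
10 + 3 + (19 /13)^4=501614 /28561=17.56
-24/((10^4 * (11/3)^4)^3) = -1594323/392303547090125000000000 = -0.00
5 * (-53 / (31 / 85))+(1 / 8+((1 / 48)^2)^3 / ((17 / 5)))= -4682593163280229 / 6445521174528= -726.49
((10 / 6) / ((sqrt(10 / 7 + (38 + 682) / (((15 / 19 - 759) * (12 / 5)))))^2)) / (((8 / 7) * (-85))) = -16807 / 1011840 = -0.02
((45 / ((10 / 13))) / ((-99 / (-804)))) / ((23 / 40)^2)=8361600 / 5819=1436.95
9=9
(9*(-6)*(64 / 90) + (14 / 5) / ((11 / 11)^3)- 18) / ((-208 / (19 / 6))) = 0.82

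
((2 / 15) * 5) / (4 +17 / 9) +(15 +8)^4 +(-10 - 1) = 14830996 / 53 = 279830.11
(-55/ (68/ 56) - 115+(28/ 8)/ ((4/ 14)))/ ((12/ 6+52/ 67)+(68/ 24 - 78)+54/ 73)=147713091/ 71490610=2.07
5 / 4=1.25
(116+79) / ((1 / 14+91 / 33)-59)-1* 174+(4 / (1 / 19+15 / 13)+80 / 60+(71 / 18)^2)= -197022150781 / 1252810476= -157.26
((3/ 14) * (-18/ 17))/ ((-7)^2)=-27/ 5831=-0.00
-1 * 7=-7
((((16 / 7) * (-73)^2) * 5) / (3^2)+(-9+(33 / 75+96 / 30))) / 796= 5324779 / 626850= 8.49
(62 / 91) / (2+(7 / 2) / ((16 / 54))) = 0.05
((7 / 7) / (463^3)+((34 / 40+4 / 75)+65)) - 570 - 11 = -15337443193763 / 29775854100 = -515.10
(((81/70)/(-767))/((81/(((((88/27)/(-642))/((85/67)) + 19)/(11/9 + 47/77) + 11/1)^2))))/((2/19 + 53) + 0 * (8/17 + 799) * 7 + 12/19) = -447021215899687/2825310733734825000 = -0.00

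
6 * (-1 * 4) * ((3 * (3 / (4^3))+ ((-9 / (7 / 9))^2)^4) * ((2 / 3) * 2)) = -118593292138401033 / 11529602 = -10285983170.83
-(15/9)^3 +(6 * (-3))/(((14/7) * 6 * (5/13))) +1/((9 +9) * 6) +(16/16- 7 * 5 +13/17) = -383317/9180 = -41.76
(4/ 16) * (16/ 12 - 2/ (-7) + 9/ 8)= 461/ 672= 0.69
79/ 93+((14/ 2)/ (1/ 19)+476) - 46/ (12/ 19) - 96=27343/ 62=441.02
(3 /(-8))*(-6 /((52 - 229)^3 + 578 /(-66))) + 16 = 11711550295 /731971912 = 16.00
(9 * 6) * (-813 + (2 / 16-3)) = -44057.25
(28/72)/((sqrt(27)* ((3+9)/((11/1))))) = 77* sqrt(3)/1944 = 0.07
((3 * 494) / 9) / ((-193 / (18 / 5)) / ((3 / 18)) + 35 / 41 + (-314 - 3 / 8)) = -162032 / 625025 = -0.26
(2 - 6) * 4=-16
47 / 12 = 3.92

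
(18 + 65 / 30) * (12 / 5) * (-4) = -968 / 5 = -193.60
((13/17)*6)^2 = 6084/289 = 21.05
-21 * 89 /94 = -19.88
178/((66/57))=1691/11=153.73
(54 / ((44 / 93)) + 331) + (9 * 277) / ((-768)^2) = 320900071 / 720896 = 445.14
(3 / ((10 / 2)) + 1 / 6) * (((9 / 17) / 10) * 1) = 0.04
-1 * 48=-48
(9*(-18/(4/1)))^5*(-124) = 108090316431/8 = 13511289553.88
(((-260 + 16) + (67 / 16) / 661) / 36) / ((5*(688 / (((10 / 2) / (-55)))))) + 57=273734814719 / 4802350080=57.00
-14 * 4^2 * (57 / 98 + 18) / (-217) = 29136 / 1519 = 19.18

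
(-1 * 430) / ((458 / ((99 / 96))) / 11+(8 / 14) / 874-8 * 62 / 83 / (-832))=-2060800701960 / 193535506807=-10.65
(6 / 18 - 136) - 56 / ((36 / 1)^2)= -135.71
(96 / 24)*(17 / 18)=34 / 9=3.78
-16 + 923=907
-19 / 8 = -2.38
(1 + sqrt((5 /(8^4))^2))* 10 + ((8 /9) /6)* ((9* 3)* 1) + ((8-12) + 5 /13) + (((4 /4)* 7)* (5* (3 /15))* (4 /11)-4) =8.94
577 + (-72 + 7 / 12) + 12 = 6211 / 12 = 517.58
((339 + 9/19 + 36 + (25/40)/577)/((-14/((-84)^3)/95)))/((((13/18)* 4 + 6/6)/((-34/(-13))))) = 1015603560.02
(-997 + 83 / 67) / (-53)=18.79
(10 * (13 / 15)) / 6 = 13 / 9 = 1.44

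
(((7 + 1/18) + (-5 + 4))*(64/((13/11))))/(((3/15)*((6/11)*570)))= 105512/20007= 5.27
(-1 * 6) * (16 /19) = -96 /19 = -5.05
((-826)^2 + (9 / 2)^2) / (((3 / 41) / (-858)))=-16001211655 / 2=-8000605827.50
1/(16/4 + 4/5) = 5/24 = 0.21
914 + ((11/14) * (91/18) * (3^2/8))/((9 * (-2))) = 526321/576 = 913.75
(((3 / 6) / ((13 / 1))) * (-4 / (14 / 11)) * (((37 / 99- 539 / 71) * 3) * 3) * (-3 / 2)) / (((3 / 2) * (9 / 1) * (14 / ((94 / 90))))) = -1192249 / 18316935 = -0.07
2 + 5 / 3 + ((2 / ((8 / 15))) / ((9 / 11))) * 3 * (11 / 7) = 2123 / 84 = 25.27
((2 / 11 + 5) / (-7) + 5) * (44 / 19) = 1312 / 133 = 9.86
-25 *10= -250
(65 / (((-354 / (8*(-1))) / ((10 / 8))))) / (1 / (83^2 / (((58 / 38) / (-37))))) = -1573964275 / 5133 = -306636.33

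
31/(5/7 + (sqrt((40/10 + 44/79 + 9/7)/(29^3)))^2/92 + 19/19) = 5495036812/303873465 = 18.08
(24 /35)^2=576 /1225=0.47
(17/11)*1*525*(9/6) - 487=730.05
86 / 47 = 1.83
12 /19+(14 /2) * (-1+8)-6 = 829 /19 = 43.63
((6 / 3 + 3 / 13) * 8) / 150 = 116 / 975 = 0.12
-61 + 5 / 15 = -182 / 3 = -60.67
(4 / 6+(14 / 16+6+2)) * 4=229 / 6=38.17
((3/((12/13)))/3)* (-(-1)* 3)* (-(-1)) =13/4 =3.25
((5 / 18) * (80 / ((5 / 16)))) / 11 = 640 / 99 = 6.46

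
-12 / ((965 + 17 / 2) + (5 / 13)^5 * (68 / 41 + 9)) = -365352312 / 29641937561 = -0.01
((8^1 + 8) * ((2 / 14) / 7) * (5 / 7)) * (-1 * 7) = -80 / 49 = -1.63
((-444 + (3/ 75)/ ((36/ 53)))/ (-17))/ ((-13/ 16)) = -1598188/ 49725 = -32.14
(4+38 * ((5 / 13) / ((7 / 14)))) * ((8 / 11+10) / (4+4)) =6372 / 143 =44.56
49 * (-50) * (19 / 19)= -2450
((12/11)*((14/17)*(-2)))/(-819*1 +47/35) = 5880/2675783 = 0.00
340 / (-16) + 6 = -61 / 4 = -15.25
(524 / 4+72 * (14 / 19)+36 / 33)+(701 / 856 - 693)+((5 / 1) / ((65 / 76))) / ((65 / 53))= -75930206023 / 151173880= -502.27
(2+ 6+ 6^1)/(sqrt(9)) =14/3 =4.67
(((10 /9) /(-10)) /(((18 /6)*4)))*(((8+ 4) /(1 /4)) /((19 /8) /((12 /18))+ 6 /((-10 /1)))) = -320 /2133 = -0.15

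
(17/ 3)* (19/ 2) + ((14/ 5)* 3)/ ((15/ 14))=9251/ 150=61.67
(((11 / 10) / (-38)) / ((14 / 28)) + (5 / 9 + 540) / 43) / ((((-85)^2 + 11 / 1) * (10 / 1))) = 920093 / 5320630800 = 0.00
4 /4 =1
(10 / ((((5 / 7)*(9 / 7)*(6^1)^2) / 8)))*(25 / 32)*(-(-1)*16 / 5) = 490 / 81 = 6.05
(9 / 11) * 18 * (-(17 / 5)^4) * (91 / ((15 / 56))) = -22983642864 / 34375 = -668615.07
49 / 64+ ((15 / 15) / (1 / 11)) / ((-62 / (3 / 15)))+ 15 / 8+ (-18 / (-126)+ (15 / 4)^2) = 1167321 / 69440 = 16.81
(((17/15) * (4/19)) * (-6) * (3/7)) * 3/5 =-1224/3325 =-0.37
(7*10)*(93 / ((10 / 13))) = 8463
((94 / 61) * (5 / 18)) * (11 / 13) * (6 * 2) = 10340 / 2379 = 4.35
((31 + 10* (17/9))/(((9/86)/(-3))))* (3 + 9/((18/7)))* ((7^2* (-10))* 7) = 860899130/27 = 31885152.96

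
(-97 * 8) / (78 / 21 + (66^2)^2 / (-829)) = 2251564 / 66400799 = 0.03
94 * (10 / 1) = 940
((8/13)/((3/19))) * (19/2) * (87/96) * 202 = 1057369/156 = 6778.01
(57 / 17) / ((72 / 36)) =57 / 34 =1.68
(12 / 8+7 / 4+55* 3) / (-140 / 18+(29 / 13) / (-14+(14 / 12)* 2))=-2755935 / 130532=-21.11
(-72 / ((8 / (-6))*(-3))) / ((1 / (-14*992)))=249984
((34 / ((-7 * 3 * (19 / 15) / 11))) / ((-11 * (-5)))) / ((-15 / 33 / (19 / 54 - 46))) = -92191 / 3591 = -25.67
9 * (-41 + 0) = -369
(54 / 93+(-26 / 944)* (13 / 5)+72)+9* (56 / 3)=17595641 / 73160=240.51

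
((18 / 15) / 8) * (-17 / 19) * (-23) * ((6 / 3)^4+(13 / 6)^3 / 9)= 13020691 / 246240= 52.88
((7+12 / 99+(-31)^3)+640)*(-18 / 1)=5770488 / 11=524589.82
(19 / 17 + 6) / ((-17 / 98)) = -11858 / 289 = -41.03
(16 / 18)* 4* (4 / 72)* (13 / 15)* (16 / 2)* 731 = 1216384 / 1215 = 1001.14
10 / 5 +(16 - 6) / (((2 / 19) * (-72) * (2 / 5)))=-187 / 144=-1.30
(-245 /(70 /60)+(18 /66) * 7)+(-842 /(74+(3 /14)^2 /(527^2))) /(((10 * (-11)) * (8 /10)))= -837707091844 /4028181425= -207.96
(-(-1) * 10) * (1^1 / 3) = 10 / 3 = 3.33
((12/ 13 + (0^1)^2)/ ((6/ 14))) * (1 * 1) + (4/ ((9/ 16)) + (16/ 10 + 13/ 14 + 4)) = 15.79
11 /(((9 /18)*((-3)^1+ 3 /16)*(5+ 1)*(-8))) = 22 /135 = 0.16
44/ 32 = 11/ 8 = 1.38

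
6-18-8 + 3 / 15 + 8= -59 / 5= -11.80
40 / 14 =20 / 7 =2.86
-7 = -7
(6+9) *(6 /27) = 10 /3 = 3.33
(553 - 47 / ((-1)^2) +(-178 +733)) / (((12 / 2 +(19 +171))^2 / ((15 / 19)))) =15915 / 729904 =0.02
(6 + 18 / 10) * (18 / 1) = 702 / 5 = 140.40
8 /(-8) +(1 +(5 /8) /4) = 0.16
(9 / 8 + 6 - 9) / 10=-3 / 16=-0.19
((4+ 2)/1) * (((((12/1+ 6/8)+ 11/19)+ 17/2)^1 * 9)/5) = 44793/190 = 235.75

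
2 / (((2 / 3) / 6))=18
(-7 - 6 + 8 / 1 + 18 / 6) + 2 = 0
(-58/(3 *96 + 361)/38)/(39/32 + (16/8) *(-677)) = 928/533796659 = 0.00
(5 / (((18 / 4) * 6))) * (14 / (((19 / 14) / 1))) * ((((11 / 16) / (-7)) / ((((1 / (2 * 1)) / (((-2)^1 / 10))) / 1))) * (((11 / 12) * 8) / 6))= 847 / 9234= 0.09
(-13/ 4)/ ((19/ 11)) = -143/ 76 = -1.88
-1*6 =-6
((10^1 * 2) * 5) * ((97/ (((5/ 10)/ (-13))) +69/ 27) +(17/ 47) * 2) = -106541900/ 423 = -251872.10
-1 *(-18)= 18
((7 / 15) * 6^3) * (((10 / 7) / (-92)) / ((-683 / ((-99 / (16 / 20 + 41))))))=-1620 / 298471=-0.01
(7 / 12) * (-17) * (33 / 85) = -77 / 20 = -3.85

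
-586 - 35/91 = -7623/13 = -586.38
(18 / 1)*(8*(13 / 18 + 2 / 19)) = 2264 / 19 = 119.16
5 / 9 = 0.56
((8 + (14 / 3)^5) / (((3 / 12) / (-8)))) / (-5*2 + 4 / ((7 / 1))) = 60454016 / 8019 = 7538.85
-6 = -6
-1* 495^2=-245025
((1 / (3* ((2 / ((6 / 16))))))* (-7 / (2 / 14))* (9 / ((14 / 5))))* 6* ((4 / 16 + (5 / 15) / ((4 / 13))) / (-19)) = 315 / 76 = 4.14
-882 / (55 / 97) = -85554 / 55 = -1555.53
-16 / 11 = -1.45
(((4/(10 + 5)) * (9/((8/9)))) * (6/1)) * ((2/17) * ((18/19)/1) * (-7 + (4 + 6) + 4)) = 20412/1615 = 12.64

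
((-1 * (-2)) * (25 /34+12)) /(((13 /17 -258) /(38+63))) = -43733 /4373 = -10.00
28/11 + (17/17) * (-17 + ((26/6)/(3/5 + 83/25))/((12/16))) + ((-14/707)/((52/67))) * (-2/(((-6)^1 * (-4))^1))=-661318037/50954904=-12.98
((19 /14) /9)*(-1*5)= -95 /126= -0.75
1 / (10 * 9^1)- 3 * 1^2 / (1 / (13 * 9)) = -350.99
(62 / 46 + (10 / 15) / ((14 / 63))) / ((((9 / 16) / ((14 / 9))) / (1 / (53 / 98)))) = 2195200 / 98739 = 22.23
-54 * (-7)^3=18522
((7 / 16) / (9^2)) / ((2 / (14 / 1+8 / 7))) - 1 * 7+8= 1349 / 1296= 1.04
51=51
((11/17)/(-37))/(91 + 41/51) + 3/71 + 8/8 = 12816973/12299614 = 1.04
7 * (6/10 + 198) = 6951/5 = 1390.20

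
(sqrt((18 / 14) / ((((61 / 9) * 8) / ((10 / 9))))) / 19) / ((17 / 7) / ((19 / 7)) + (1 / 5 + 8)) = 5 * sqrt(2135) / 245952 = 0.00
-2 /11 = -0.18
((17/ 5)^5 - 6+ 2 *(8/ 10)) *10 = 2812214/ 625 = 4499.54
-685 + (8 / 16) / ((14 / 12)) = -4792 / 7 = -684.57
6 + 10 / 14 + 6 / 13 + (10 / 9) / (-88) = 258133 / 36036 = 7.16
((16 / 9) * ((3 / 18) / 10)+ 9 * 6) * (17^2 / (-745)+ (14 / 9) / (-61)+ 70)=207596423146 / 55215675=3759.74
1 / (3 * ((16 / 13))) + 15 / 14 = 451 / 336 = 1.34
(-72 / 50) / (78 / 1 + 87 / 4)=-48 / 3325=-0.01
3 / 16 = 0.19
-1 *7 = -7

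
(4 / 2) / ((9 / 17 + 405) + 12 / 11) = 0.00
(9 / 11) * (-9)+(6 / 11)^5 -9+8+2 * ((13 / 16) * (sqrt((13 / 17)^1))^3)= -1339196 / 161051+169 * sqrt(221) / 2312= -7.23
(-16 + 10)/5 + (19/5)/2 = 7/10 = 0.70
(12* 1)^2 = 144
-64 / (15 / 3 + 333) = -32 / 169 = -0.19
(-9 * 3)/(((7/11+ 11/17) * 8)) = -1683/640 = -2.63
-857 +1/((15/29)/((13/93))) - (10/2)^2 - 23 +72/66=-13866338/15345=-903.64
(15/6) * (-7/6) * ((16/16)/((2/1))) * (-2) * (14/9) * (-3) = -245/18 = -13.61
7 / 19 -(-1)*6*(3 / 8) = 199 / 76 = 2.62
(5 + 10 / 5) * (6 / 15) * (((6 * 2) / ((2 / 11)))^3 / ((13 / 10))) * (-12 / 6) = -16099776 / 13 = -1238444.31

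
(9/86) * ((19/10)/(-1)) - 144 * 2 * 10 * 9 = -22291371/860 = -25920.20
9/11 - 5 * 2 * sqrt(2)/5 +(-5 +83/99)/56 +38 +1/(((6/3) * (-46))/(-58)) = 627587/15939 - 2 * sqrt(2) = 36.55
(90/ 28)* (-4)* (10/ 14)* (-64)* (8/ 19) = 230400/ 931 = 247.48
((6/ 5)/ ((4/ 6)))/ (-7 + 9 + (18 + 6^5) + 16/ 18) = 81/ 350860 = 0.00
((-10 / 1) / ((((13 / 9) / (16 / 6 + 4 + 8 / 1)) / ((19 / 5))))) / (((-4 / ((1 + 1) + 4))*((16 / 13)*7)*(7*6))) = 1.60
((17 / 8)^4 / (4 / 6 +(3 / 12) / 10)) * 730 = 457277475 / 21248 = 21520.97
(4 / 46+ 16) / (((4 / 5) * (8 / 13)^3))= 2032225 / 23552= 86.29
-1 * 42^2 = -1764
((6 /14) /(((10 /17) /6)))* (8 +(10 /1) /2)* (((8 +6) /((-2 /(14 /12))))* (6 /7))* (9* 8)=-143208 /5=-28641.60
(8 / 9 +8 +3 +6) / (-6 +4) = -161 / 18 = -8.94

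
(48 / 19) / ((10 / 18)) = 432 / 95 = 4.55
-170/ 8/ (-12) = 85/ 48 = 1.77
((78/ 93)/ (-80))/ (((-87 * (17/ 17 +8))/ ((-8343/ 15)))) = -1339/ 179800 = -0.01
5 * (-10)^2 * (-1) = -500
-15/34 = -0.44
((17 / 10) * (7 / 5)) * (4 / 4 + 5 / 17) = 77 / 25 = 3.08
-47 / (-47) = 1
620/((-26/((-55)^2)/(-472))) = 442618000/13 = 34047538.46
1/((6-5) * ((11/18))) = 1.64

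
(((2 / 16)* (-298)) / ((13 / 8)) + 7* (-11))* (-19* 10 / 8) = 123405 / 52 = 2373.17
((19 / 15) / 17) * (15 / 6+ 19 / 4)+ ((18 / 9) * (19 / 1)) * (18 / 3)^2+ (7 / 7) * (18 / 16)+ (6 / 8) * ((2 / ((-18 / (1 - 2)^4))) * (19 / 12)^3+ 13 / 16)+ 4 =1373.94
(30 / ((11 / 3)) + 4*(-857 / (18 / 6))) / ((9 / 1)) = -37438 / 297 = -126.05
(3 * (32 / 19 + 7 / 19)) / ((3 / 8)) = 312 / 19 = 16.42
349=349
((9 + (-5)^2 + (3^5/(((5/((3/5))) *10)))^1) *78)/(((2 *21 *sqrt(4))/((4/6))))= 119977/5250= 22.85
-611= -611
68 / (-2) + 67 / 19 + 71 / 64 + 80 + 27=77.64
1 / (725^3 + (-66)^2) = 1 / 381082481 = 0.00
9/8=1.12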